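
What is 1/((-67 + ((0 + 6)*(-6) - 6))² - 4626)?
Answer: 1/7255 ≈ 0.00013784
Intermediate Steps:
1/((-67 + ((0 + 6)*(-6) - 6))² - 4626) = 1/((-67 + (6*(-6) - 6))² - 4626) = 1/((-67 + (-36 - 6))² - 4626) = 1/((-67 - 42)² - 4626) = 1/((-109)² - 4626) = 1/(11881 - 4626) = 1/7255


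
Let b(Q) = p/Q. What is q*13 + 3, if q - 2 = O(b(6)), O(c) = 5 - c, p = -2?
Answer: 295/3 ≈ 98.333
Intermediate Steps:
b(Q) = -2/Q
q = 22/3 (q = 2 + (5 - (-2)/6) = 2 + (5 - 1*(-⅓)) = 2 + (5 + ⅓) = 2 + 16/3 = 22/3 ≈ 7.3333)
q*13 + 3 = (22/3)*13 + 3 = 286/3 + 3 = 295/3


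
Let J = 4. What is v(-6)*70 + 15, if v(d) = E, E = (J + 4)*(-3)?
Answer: -1665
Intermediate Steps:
E = -24 (E = (4 + 4)*(-3) = 8*(-3) = -24)
v(d) = -24
v(-6)*70 + 15 = -24*70 + 15 = -1680 + 15 = -1665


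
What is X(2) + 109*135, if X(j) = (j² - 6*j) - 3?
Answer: 14704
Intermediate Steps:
X(j) = -3 + j² - 6*j
X(2) + 109*135 = (-3 + 2² - 6*2) + 109*135 = (-3 + 4 - 12) + 14715 = -11 + 14715 = 14704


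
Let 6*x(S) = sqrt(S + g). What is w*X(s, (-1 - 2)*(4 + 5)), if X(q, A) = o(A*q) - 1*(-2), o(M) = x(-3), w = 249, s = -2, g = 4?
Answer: 1079/2 ≈ 539.50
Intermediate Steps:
x(S) = sqrt(4 + S)/6 (x(S) = sqrt(S + 4)/6 = sqrt(4 + S)/6)
o(M) = 1/6 (o(M) = sqrt(4 - 3)/6 = sqrt(1)/6 = (1/6)*1 = 1/6)
X(q, A) = 13/6 (X(q, A) = 1/6 - 1*(-2) = 1/6 + 2 = 13/6)
w*X(s, (-1 - 2)*(4 + 5)) = 249*(13/6) = 1079/2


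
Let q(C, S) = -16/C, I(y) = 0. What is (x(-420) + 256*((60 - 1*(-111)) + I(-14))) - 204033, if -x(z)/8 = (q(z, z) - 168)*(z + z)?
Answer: -1288961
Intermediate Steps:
x(z) = -16*z*(-168 - 16/z) (x(z) = -8*(-16/z - 168)*(z + z) = -8*(-168 - 16/z)*2*z = -16*z*(-168 - 16/z))
(x(-420) + 256*((60 - 1*(-111)) + I(-14))) - 204033 = ((256 + 2688*(-420)) + 256*((60 - 1*(-111)) + 0)) - 204033 = ((256 - 1128960) + 256*((60 + 111) + 0)) - 204033 = (-1128704 + 256*(171 + 0)) - 204033 = (-1128704 + 256*171) - 204033 = (-1128704 + 43776) - 204033 = -1084928 - 204033 = -1288961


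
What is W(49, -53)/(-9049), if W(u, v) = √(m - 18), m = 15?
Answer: -I*√3/9049 ≈ -0.00019141*I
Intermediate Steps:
W(u, v) = I*√3 (W(u, v) = √(15 - 18) = √(-3) = I*√3)
W(49, -53)/(-9049) = (I*√3)/(-9049) = (I*√3)*(-1/9049) = -I*√3/9049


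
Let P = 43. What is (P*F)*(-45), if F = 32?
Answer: -61920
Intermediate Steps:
(P*F)*(-45) = (43*32)*(-45) = 1376*(-45) = -61920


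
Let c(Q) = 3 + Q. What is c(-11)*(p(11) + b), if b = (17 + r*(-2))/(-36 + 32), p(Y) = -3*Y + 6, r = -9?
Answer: 286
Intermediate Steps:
p(Y) = 6 - 3*Y
b = -35/4 (b = (17 - 9*(-2))/(-36 + 32) = (17 + 18)/(-4) = 35*(-¼) = -35/4 ≈ -8.7500)
c(-11)*(p(11) + b) = (3 - 11)*((6 - 3*11) - 35/4) = -8*((6 - 33) - 35/4) = -8*(-27 - 35/4) = -8*(-143/4) = 286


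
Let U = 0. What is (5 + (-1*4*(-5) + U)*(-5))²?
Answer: 9025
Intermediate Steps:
(5 + (-1*4*(-5) + U)*(-5))² = (5 + (-1*4*(-5) + 0)*(-5))² = (5 + (-4*(-5) + 0)*(-5))² = (5 + (20 + 0)*(-5))² = (5 + 20*(-5))² = (5 - 100)² = (-95)² = 9025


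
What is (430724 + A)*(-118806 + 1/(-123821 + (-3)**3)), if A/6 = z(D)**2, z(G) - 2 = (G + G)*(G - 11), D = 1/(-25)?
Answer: -618980224474304774759/12094531250 ≈ -5.1179e+10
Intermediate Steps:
D = -1/25 ≈ -0.040000
z(G) = 2 + 2*G*(-11 + G) (z(G) = 2 + (G + G)*(G - 11) = 2 + (2*G)*(-11 + G) = 2 + 2*G*(-11 + G))
A = 19483224/390625 (A = 6*(2 - 22*(-1/25) + 2*(-1/25)**2)**2 = 6*(2 + 22/25 + 2*(1/625))**2 = 6*(2 + 22/25 + 2/625)**2 = 6*(1802/625)**2 = 6*(3247204/390625) = 19483224/390625 ≈ 49.877)
(430724 + A)*(-118806 + 1/(-123821 + (-3)**3)) = (430724 + 19483224/390625)*(-118806 + 1/(-123821 + (-3)**3)) = 168271045724*(-118806 + 1/(-123821 - 27))/390625 = 168271045724*(-118806 + 1/(-123848))/390625 = 168271045724*(-118806 - 1/123848)/390625 = (168271045724/390625)*(-14713885489/123848) = -618980224474304774759/12094531250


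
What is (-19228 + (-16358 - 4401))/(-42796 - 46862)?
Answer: 4443/9962 ≈ 0.44599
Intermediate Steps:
(-19228 + (-16358 - 4401))/(-42796 - 46862) = (-19228 - 20759)/(-89658) = -39987*(-1/89658) = 4443/9962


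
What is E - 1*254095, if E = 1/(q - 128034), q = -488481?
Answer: -156653378926/616515 ≈ -2.5410e+5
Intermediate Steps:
E = -1/616515 (E = 1/(-488481 - 128034) = 1/(-616515) = -1/616515 ≈ -1.6220e-6)
E - 1*254095 = -1/616515 - 1*254095 = -1/616515 - 254095 = -156653378926/616515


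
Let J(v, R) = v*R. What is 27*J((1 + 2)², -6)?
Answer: -1458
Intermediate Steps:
J(v, R) = R*v
27*J((1 + 2)², -6) = 27*(-6*(1 + 2)²) = 27*(-6*3²) = 27*(-6*9) = 27*(-54) = -1458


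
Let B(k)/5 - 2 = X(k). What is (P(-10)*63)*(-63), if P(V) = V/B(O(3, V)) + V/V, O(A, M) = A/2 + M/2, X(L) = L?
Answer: -9261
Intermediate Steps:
O(A, M) = A/2 + M/2 (O(A, M) = A*(½) + M*(½) = A/2 + M/2)
B(k) = 10 + 5*k
P(V) = 1 + V/(35/2 + 5*V/2) (P(V) = V/(10 + 5*((½)*3 + V/2)) + V/V = V/(10 + 5*(3/2 + V/2)) + 1 = V/(10 + (15/2 + 5*V/2)) + 1 = V/(35/2 + 5*V/2) + 1 = 1 + V/(35/2 + 5*V/2))
(P(-10)*63)*(-63) = ((7*(5 - 10)/(5*(7 - 10)))*63)*(-63) = (((7/5)*(-5)/(-3))*63)*(-63) = (((7/5)*(-⅓)*(-5))*63)*(-63) = ((7/3)*63)*(-63) = 147*(-63) = -9261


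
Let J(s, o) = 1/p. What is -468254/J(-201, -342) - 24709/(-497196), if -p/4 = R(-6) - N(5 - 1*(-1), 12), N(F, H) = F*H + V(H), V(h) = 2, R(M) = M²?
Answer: -35387730374459/497196 ≈ -7.1175e+7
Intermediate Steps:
N(F, H) = 2 + F*H (N(F, H) = F*H + 2 = 2 + F*H)
p = 152 (p = -4*((-6)² - (2 + (5 - 1*(-1))*12)) = -4*(36 - (2 + (5 + 1)*12)) = -4*(36 - (2 + 6*12)) = -4*(36 - (2 + 72)) = -4*(36 - 1*74) = -4*(36 - 74) = -4*(-38) = 152)
J(s, o) = 1/152
-468254/J(-201, -342) - 24709/(-497196) = -468254/1/152 - 24709/(-497196) = -468254*152 - 24709*(-1/497196) = -71174608 + 24709/497196 = -35387730374459/497196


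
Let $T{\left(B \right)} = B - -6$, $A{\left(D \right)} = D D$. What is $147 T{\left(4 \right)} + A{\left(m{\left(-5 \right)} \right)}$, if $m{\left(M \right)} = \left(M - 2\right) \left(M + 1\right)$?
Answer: $2254$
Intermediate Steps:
$m{\left(M \right)} = \left(1 + M\right) \left(-2 + M\right)$ ($m{\left(M \right)} = \left(-2 + M\right) \left(1 + M\right) = \left(1 + M\right) \left(-2 + M\right)$)
$A{\left(D \right)} = D^{2}$
$T{\left(B \right)} = 6 + B$ ($T{\left(B \right)} = B + 6 = 6 + B$)
$147 T{\left(4 \right)} + A{\left(m{\left(-5 \right)} \right)} = 147 \left(6 + 4\right) + \left(-2 + \left(-5\right)^{2} - -5\right)^{2} = 147 \cdot 10 + \left(-2 + 25 + 5\right)^{2} = 1470 + 28^{2} = 1470 + 784 = 2254$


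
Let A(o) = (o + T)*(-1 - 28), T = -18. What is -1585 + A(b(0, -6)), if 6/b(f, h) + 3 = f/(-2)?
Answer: -1005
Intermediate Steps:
b(f, h) = 6/(-3 - f/2) (b(f, h) = 6/(-3 + f/(-2)) = 6/(-3 + f*(-1/2)) = 6/(-3 - f/2))
A(o) = 522 - 29*o (A(o) = (o - 18)*(-1 - 28) = (-18 + o)*(-29) = 522 - 29*o)
-1585 + A(b(0, -6)) = -1585 + (522 - (-348)/(6 + 0)) = -1585 + (522 - (-348)/6) = -1585 + (522 - 29*(-2)) = -1585 + (522 + 58) = -1585 + 580 = -1005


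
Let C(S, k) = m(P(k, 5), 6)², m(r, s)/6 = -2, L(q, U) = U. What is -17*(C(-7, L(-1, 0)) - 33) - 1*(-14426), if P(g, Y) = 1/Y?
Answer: 12539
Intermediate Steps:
m(r, s) = -12 (m(r, s) = 6*(-2) = -12)
C(S, k) = 144 (C(S, k) = (-12)² = 144)
-17*(C(-7, L(-1, 0)) - 33) - 1*(-14426) = -17*(144 - 33) - 1*(-14426) = -17*111 + 14426 = -1887 + 14426 = 12539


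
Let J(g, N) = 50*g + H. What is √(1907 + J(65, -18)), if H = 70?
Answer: √5227 ≈ 72.298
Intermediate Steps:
J(g, N) = 70 + 50*g (J(g, N) = 50*g + 70 = 70 + 50*g)
√(1907 + J(65, -18)) = √(1907 + (70 + 50*65)) = √(1907 + (70 + 3250)) = √(1907 + 3320) = √5227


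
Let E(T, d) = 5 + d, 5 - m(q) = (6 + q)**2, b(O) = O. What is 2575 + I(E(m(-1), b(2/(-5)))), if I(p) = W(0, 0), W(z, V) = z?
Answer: 2575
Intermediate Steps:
m(q) = 5 - (6 + q)**2
I(p) = 0
2575 + I(E(m(-1), b(2/(-5)))) = 2575 + 0 = 2575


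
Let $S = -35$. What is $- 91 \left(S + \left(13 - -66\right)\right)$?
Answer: $-4004$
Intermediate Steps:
$- 91 \left(S + \left(13 - -66\right)\right) = - 91 \left(-35 + \left(13 - -66\right)\right) = - 91 \left(-35 + \left(13 + 66\right)\right) = - 91 \left(-35 + 79\right) = \left(-91\right) 44 = -4004$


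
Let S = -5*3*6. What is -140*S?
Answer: 12600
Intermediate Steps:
S = -90 (S = -15*6 = -90)
-140*S = -140*(-90) = 12600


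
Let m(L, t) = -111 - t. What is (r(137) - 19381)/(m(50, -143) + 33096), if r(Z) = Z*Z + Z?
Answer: -475/33128 ≈ -0.014338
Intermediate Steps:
r(Z) = Z + Z² (r(Z) = Z² + Z = Z + Z²)
(r(137) - 19381)/(m(50, -143) + 33096) = (137*(1 + 137) - 19381)/((-111 - 1*(-143)) + 33096) = (137*138 - 19381)/((-111 + 143) + 33096) = (18906 - 19381)/(32 + 33096) = -475/33128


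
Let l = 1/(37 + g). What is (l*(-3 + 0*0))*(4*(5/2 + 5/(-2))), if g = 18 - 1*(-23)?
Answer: 0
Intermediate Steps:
g = 41 (g = 18 + 23 = 41)
l = 1/78 (l = 1/(37 + 41) = 1/78 ≈ 0.012821)
(l*(-3 + 0*0))*(4*(5/2 + 5/(-2))) = ((-3 + 0*0)/78)*(4*(5/2 + 5/(-2))) = ((-3 + 0)/78)*(4*(5*(1/2) + 5*(-1/2))) = ((1/78)*(-3))*(4*(5/2 - 5/2)) = -2*0/13 = -1/26*0 = 0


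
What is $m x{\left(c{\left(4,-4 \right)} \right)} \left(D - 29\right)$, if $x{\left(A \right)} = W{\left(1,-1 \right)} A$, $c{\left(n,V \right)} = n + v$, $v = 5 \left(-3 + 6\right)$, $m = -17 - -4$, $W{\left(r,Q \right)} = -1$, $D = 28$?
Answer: $-247$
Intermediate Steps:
$m = -13$ ($m = -17 + 4 = -13$)
$v = 15$ ($v = 5 \cdot 3 = 15$)
$c{\left(n,V \right)} = 15 + n$ ($c{\left(n,V \right)} = n + 15 = 15 + n$)
$x{\left(A \right)} = - A$
$m x{\left(c{\left(4,-4 \right)} \right)} \left(D - 29\right) = - 13 \left(- (15 + 4)\right) \left(28 - 29\right) = - 13 \left(\left(-1\right) 19\right) \left(-1\right) = \left(-13\right) \left(-19\right) \left(-1\right) = 247 \left(-1\right) = -247$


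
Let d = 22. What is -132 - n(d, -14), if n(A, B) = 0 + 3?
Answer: -135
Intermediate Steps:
n(A, B) = 3
-132 - n(d, -14) = -132 - 1*3 = -132 - 3 = -135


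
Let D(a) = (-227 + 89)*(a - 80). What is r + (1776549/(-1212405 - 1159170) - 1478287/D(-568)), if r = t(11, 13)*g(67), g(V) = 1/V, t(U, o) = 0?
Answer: -1221578203267/70691907600 ≈ -17.280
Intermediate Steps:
D(a) = 11040 - 138*a (D(a) = -138*(-80 + a) = 11040 - 138*a)
r = 0 (r = 0/67 = 0*(1/67) = 0)
r + (1776549/(-1212405 - 1159170) - 1478287/D(-568)) = 0 + (1776549/(-1212405 - 1159170) - 1478287/(11040 - 138*(-568))) = 0 + (1776549/(-2371575) - 1478287/(11040 + 78384)) = 0 + (1776549*(-1/2371575) - 1478287/89424) = 0 + (-592183/790525 - 1478287*1/89424) = 0 + (-592183/790525 - 1478287/89424) = 0 - 1221578203267/70691907600 = -1221578203267/70691907600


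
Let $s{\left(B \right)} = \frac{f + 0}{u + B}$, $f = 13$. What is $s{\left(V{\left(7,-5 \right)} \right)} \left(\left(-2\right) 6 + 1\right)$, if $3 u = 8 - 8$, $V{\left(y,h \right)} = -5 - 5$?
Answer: $\frac{143}{10} \approx 14.3$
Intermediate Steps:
$V{\left(y,h \right)} = -10$
$u = 0$ ($u = \frac{8 - 8}{3} = \frac{1}{3} \cdot 0 = 0$)
$s{\left(B \right)} = \frac{13}{B}$ ($s{\left(B \right)} = \frac{13 + 0}{0 + B} = \frac{13}{B}$)
$s{\left(V{\left(7,-5 \right)} \right)} \left(\left(-2\right) 6 + 1\right) = \frac{13}{-10} \left(\left(-2\right) 6 + 1\right) = 13 \left(- \frac{1}{10}\right) \left(-12 + 1\right) = \left(- \frac{13}{10}\right) \left(-11\right) = \frac{143}{10}$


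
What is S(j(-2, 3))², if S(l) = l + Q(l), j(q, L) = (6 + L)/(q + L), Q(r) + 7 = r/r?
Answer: 9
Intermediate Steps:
Q(r) = -6 (Q(r) = -7 + r/r = -7 + 1 = -6)
j(q, L) = (6 + L)/(L + q)
S(l) = -6 + l (S(l) = l - 6 = -6 + l)
S(j(-2, 3))² = (-6 + (6 + 3)/(3 - 2))² = (-6 + 9/1)² = (-6 + 1*9)² = (-6 + 9)² = 3² = 9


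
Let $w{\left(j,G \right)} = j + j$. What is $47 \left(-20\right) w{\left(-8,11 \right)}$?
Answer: $15040$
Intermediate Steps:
$w{\left(j,G \right)} = 2 j$
$47 \left(-20\right) w{\left(-8,11 \right)} = 47 \left(-20\right) 2 \left(-8\right) = \left(-940\right) \left(-16\right) = 15040$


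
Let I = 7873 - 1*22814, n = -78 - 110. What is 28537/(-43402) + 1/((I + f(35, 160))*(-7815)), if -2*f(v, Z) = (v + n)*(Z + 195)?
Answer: -5448966018419/8287346930790 ≈ -0.65750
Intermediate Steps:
n = -188
I = -14941 (I = 7873 - 22814 = -14941)
f(v, Z) = -(-188 + v)*(195 + Z)/2 (f(v, Z) = -(v - 188)*(Z + 195)/2 = -(-188 + v)*(195 + Z)/2)
28537/(-43402) + 1/((I + f(35, 160))*(-7815)) = 28537/(-43402) + 1/((-14941 + (18330 + 94*160 - 195/2*35 - 1/2*160*35))*(-7815)) = 28537*(-1/43402) - 1/7815/(-14941 + (18330 + 15040 - 6825/2 - 2800)) = -28537/43402 - 1/7815/(-14941 + 54315/2) = -28537/43402 - 1/7815/(24433/2) = -28537/43402 + (2/24433)*(-1/7815) = -28537/43402 - 2/190943895 = -5448966018419/8287346930790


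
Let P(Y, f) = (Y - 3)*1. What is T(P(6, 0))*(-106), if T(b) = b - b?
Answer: 0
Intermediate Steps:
P(Y, f) = -3 + Y (P(Y, f) = (-3 + Y)*1 = -3 + Y)
T(b) = 0
T(P(6, 0))*(-106) = 0*(-106) = 0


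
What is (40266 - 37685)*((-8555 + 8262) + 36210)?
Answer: 92701777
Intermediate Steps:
(40266 - 37685)*((-8555 + 8262) + 36210) = 2581*(-293 + 36210) = 2581*35917 = 92701777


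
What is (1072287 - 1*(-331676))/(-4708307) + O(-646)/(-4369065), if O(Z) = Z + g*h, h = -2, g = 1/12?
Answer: -36785779521331/123425395937730 ≈ -0.29804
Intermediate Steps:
g = 1/12 ≈ 0.083333
O(Z) = -⅙ + Z (O(Z) = Z + (1/12)*(-2) = Z - ⅙ = -⅙ + Z)
(1072287 - 1*(-331676))/(-4708307) + O(-646)/(-4369065) = (1072287 - 1*(-331676))/(-4708307) + (-⅙ - 646)/(-4369065) = (1072287 + 331676)*(-1/4708307) - 3877/6*(-1/4369065) = 1403963*(-1/4708307) + 3877/26214390 = -1403963/4708307 + 3877/26214390 = -36785779521331/123425395937730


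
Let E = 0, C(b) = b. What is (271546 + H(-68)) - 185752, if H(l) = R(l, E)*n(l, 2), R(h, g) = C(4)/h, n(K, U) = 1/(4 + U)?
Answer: 8750987/102 ≈ 85794.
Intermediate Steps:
R(h, g) = 4/h
H(l) = 2/(3*l) (H(l) = (4/l)/(4 + 2) = (4/l)/6 = (4/l)*(1/6) = 2/(3*l))
(271546 + H(-68)) - 185752 = (271546 + (2/3)/(-68)) - 185752 = (271546 + (2/3)*(-1/68)) - 185752 = (271546 - 1/102) - 185752 = 27697691/102 - 185752 = 8750987/102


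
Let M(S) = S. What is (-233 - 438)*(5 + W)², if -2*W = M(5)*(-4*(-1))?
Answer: -16775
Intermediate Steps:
W = -10 (W = -5*(-4*(-1))/2 = -5*4/2 = -½*20 = -10)
(-233 - 438)*(5 + W)² = (-233 - 438)*(5 - 10)² = -671*(-5)² = -671*25 = -16775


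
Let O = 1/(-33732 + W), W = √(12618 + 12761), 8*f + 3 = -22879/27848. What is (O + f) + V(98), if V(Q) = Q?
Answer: 24720788294500117/253488635586880 - √25379/1137822445 ≈ 97.522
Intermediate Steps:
f = -106423/222784 (f = -3/8 + (-22879/27848)/8 = -3/8 + (-22879*1/27848)/8 = -3/8 + (⅛)*(-22879/27848) = -3/8 - 22879/222784 = -106423/222784 ≈ -0.47770)
W = √25379 ≈ 159.31
O = 1/(-33732 + √25379) ≈ -2.9786e-5
(O + f) + V(98) = ((-33732/1137822445 - √25379/1137822445) - 106423/222784) + 98 = (-121097993014123/253488635586880 - √25379/1137822445) + 98 = 24720788294500117/253488635586880 - √25379/1137822445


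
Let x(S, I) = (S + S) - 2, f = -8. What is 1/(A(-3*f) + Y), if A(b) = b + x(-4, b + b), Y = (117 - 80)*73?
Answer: 1/2715 ≈ 0.00036832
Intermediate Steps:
x(S, I) = -2 + 2*S (x(S, I) = 2*S - 2 = -2 + 2*S)
Y = 2701 (Y = 37*73 = 2701)
A(b) = -10 + b (A(b) = b + (-2 + 2*(-4)) = b + (-2 - 8) = b - 10 = -10 + b)
1/(A(-3*f) + Y) = 1/((-10 - 3*(-8)) + 2701) = 1/((-10 + 24) + 2701) = 1/(14 + 2701) = 1/2715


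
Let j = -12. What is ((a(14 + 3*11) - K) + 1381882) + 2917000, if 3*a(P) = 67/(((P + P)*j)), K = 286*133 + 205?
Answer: 14418002309/3384 ≈ 4.2606e+6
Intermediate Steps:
K = 38243 (K = 38038 + 205 = 38243)
a(P) = -67/(72*P) (a(P) = (67/(((P + P)*(-12))))/3 = (67/(((2*P)*(-12))))/3 = (67/((-24*P)))/3 = (67*(-1/(24*P)))/3 = (-67/(24*P))/3 = -67/(72*P))
((a(14 + 3*11) - K) + 1381882) + 2917000 = ((-67/(72*(14 + 3*11)) - 1*38243) + 1381882) + 2917000 = ((-67/(72*(14 + 33)) - 38243) + 1381882) + 2917000 = ((-67/72/47 - 38243) + 1381882) + 2917000 = ((-67/72*1/47 - 38243) + 1381882) + 2917000 = ((-67/3384 - 38243) + 1381882) + 2917000 = (-129414379/3384 + 1381882) + 2917000 = 4546874309/3384 + 2917000 = 14418002309/3384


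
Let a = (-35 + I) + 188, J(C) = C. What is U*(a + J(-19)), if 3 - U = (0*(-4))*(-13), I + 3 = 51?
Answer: 546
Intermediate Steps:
I = 48 (I = -3 + 51 = 48)
a = 201 (a = (-35 + 48) + 188 = 13 + 188 = 201)
U = 3 (U = 3 - 0*(-4)*(-13) = 3 - 0*(-13) = 3 - 1*0 = 3 + 0 = 3)
U*(a + J(-19)) = 3*(201 - 19) = 3*182 = 546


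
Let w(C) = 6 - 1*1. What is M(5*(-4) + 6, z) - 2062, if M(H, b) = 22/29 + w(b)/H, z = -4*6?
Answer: -837009/406 ≈ -2061.6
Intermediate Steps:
w(C) = 5 (w(C) = 6 - 1 = 5)
z = -24
M(H, b) = 22/29 + 5/H
M(5*(-4) + 6, z) - 2062 = (22/29 + 5/(5*(-4) + 6)) - 2062 = (22/29 + 5/(-20 + 6)) - 2062 = (22/29 + 5/(-14)) - 2062 = (22/29 + 5*(-1/14)) - 2062 = (22/29 - 5/14) - 2062 = 163/406 - 2062 = -837009/406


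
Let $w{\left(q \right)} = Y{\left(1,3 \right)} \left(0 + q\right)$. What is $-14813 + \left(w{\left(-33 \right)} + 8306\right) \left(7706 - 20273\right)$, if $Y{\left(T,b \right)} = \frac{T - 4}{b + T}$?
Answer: $- \frac{418829393}{4} \approx -1.0471 \cdot 10^{8}$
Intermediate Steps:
$Y{\left(T,b \right)} = \frac{-4 + T}{T + b}$
$w{\left(q \right)} = - \frac{3 q}{4}$ ($w{\left(q \right)} = \frac{-4 + 1}{1 + 3} \left(0 + q\right) = \frac{1}{4} \left(-3\right) q = - \frac{3 q}{4}$)
$-14813 + \left(w{\left(-33 \right)} + 8306\right) \left(7706 - 20273\right) = -14813 + \left(\left(- \frac{3}{4}\right) \left(-33\right) + 8306\right) \left(7706 - 20273\right) = -14813 + \left(\frac{99}{4} + 8306\right) \left(-12567\right) = -14813 + \frac{33323}{4} \left(-12567\right) = -14813 - \frac{418770141}{4} = - \frac{418829393}{4}$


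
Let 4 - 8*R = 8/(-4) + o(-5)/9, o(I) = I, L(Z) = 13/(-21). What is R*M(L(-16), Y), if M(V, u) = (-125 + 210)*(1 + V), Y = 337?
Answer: 5015/189 ≈ 26.534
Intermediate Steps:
L(Z) = -13/21 (L(Z) = 13*(-1/21) = -13/21)
M(V, u) = 85 + 85*V (M(V, u) = 85*(1 + V) = 85 + 85*V)
R = 59/72 (R = ½ - (8/(-4) - 5/9)/8 = ½ - (8*(-¼) - 5*⅑)/8 = ½ - (-2 - 5/9)/8 = ½ - ⅛*(-23/9) = ½ + 23/72 = 59/72 ≈ 0.81944)
R*M(L(-16), Y) = 59*(85 + 85*(-13/21))/72 = 59*(85 - 1105/21)/72 = (59/72)*(680/21) = 5015/189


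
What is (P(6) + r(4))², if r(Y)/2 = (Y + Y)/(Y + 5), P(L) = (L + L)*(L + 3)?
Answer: 976144/81 ≈ 12051.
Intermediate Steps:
P(L) = 2*L*(3 + L) (P(L) = (2*L)*(3 + L) = 2*L*(3 + L))
r(Y) = 4*Y/(5 + Y) (r(Y) = 2*((Y + Y)/(Y + 5)) = 2*((2*Y)/(5 + Y)) = 2*(2*Y/(5 + Y)) = 4*Y/(5 + Y))
(P(6) + r(4))² = (2*6*(3 + 6) + 4*4/(5 + 4))² = (2*6*9 + 4*4/9)² = (108 + 4*4*(⅑))² = (108 + 16/9)² = (988/9)² = 976144/81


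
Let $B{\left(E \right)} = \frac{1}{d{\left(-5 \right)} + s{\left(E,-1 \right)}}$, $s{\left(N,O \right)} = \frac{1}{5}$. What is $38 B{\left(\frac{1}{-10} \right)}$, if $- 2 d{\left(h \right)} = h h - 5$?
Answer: $- \frac{190}{49} \approx -3.8776$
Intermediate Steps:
$s{\left(N,O \right)} = \frac{1}{5}$
$d{\left(h \right)} = \frac{5}{2} - \frac{h^{2}}{2}$ ($d{\left(h \right)} = - \frac{h h - 5}{2} = - \frac{h^{2} - 5}{2} = - \frac{-5 + h^{2}}{2} = \frac{5}{2} - \frac{h^{2}}{2}$)
$B{\left(E \right)} = - \frac{5}{49}$ ($B{\left(E \right)} = \frac{1}{\left(\frac{5}{2} - \frac{\left(-5\right)^{2}}{2}\right) + \frac{1}{5}} = \frac{1}{\left(\frac{5}{2} - \frac{25}{2}\right) + \frac{1}{5}} = \frac{1}{-10 + \frac{1}{5}} = \frac{1}{- \frac{49}{5}} = - \frac{5}{49}$)
$38 B{\left(\frac{1}{-10} \right)} = 38 \left(- \frac{5}{49}\right) = - \frac{190}{49}$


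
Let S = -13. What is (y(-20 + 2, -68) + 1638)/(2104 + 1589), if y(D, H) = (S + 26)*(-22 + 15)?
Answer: 1547/3693 ≈ 0.41890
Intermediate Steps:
y(D, H) = -91 (y(D, H) = (-13 + 26)*(-22 + 15) = 13*(-7) = -91)
(y(-20 + 2, -68) + 1638)/(2104 + 1589) = (-91 + 1638)/(2104 + 1589) = 1547/3693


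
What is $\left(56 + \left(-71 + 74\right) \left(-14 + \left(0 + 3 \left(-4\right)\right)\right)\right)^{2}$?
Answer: $484$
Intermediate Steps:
$\left(56 + \left(-71 + 74\right) \left(-14 + \left(0 + 3 \left(-4\right)\right)\right)\right)^{2} = \left(56 + 3 \left(-14 + \left(0 - 12\right)\right)\right)^{2} = \left(56 + 3 \left(-14 - 12\right)\right)^{2} = \left(56 + 3 \left(-26\right)\right)^{2} = \left(56 - 78\right)^{2} = \left(-22\right)^{2} = 484$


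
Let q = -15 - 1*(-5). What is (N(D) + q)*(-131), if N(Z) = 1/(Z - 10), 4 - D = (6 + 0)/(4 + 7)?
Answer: 95761/72 ≈ 1330.0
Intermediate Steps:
D = 38/11 (D = 4 - (6 + 0)/(4 + 7) = 4 - 6/11 = 38/11 ≈ 3.4545)
N(Z) = 1/(-10 + Z)
q = -10 (q = -15 + 5 = -10)
(N(D) + q)*(-131) = (1/(-10 + 38/11) - 10)*(-131) = (1/(-72/11) - 10)*(-131) = (-11/72 - 10)*(-131) = -731/72*(-131) = 95761/72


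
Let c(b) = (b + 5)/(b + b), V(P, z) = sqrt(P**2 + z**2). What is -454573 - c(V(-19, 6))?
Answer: -909147/2 - 5*sqrt(397)/794 ≈ -4.5457e+5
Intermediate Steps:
c(b) = (5 + b)/(2*b) (c(b) = (5 + b)/((2*b)) = (5 + b)*(1/(2*b)) = (5 + b)/(2*b))
-454573 - c(V(-19, 6)) = -454573 - (5 + sqrt((-19)**2 + 6**2))/(2*(sqrt((-19)**2 + 6**2))) = -454573 - (5 + sqrt(361 + 36))/(2*(sqrt(361 + 36))) = -454573 - (5 + sqrt(397))/(2*(sqrt(397))) = -454573 - sqrt(397)/397*(5 + sqrt(397))/2 = -454573 - sqrt(397)*(5 + sqrt(397))/794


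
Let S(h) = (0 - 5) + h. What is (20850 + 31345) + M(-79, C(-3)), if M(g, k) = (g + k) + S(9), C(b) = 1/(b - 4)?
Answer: 364839/7 ≈ 52120.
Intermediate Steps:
S(h) = -5 + h
C(b) = 1/(-4 + b)
M(g, k) = 4 + g + k (M(g, k) = (g + k) + (-5 + 9) = (g + k) + 4 = 4 + g + k)
(20850 + 31345) + M(-79, C(-3)) = (20850 + 31345) + (4 - 79 + 1/(-4 - 3)) = 52195 + (4 - 79 + 1/(-7)) = 52195 + (4 - 79 - 1/7) = 52195 - 526/7 = 364839/7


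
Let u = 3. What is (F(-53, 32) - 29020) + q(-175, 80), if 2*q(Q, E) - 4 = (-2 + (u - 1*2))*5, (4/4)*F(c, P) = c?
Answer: -58147/2 ≈ -29074.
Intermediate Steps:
F(c, P) = c
q(Q, E) = -½ (q(Q, E) = 2 + ((-2 + (3 - 1*2))*5)/2 = 2 + ((-2 + (3 - 2))*5)/2 = 2 + ((-2 + 1)*5)/2 = 2 + (-1*5)/2 = 2 + (½)*(-5) = 2 - 5/2 = -½)
(F(-53, 32) - 29020) + q(-175, 80) = (-53 - 29020) - ½ = -29073 - ½ = -58147/2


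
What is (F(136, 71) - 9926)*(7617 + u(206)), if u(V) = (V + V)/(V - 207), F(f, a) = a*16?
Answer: -63331950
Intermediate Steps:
F(f, a) = 16*a
u(V) = 2*V/(-207 + V) (u(V) = (2*V)/(-207 + V) = 2*V/(-207 + V))
(F(136, 71) - 9926)*(7617 + u(206)) = (16*71 - 9926)*(7617 + 2*206/(-207 + 206)) = (1136 - 9926)*(7617 + 2*206/(-1)) = -8790*(7617 + 2*206*(-1)) = -8790*(7617 - 412) = -8790*7205 = -63331950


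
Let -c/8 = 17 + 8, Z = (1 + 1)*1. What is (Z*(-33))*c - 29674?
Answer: -16474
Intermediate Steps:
Z = 2 (Z = 2*1 = 2)
c = -200 (c = -8*(17 + 8) = -8*25 = -200)
(Z*(-33))*c - 29674 = (2*(-33))*(-200) - 29674 = -66*(-200) - 29674 = 13200 - 29674 = -16474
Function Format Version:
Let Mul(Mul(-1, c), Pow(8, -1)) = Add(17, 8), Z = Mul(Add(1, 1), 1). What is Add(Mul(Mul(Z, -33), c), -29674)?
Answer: -16474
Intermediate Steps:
Z = 2 (Z = Mul(2, 1) = 2)
c = -200 (c = Mul(-8, Add(17, 8)) = Mul(-8, 25) = -200)
Add(Mul(Mul(Z, -33), c), -29674) = Add(Mul(Mul(2, -33), -200), -29674) = Add(Mul(-66, -200), -29674) = Add(13200, -29674) = -16474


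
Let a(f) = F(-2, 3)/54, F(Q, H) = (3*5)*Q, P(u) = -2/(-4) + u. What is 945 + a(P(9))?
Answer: 8500/9 ≈ 944.44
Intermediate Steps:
P(u) = 1/2 + u (P(u) = -2*(-1)/4 + u = -2*(-1/4) + u = 1/2 + u)
F(Q, H) = 15*Q
a(f) = -5/9 (a(f) = (15*(-2))/54 = -30*1/54 = -5/9)
945 + a(P(9)) = 945 - 5/9 = 8500/9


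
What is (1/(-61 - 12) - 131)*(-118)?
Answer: 1128552/73 ≈ 15460.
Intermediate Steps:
(1/(-61 - 12) - 131)*(-118) = (1/(-73) - 131)*(-118) = (-1/73 - 131)*(-118) = -9564/73*(-118) = 1128552/73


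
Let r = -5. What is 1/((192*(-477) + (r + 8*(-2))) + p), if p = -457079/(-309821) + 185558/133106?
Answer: -20619517013/1888791691114619 ≈ -1.0917e-5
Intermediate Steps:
p = 59164861246/20619517013 (p = -457079*(-1/309821) + 185558*(1/133106) = 457079/309821 + 92779/66553 = 59164861246/20619517013 ≈ 2.8694)
1/((192*(-477) + (r + 8*(-2))) + p) = 1/((192*(-477) + (-5 + 8*(-2))) + 59164861246/20619517013) = 1/((-91584 + (-5 - 16)) + 59164861246/20619517013) = 1/((-91584 - 21) + 59164861246/20619517013) = 1/(-91605 + 59164861246/20619517013) = 1/(-1888791691114619/20619517013) = -20619517013/1888791691114619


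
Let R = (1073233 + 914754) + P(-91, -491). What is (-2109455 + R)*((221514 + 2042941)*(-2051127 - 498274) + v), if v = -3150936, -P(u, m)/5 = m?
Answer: 687062881185430083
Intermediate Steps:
P(u, m) = -5*m
R = 1990442 (R = (1073233 + 914754) - 5*(-491) = 1987987 + 2455 = 1990442)
(-2109455 + R)*((221514 + 2042941)*(-2051127 - 498274) + v) = (-2109455 + 1990442)*((221514 + 2042941)*(-2051127 - 498274) - 3150936) = -119013*(2264455*(-2549401) - 3150936) = -119013*(-5773003841455 - 3150936) = -119013*(-5773006992391) = 687062881185430083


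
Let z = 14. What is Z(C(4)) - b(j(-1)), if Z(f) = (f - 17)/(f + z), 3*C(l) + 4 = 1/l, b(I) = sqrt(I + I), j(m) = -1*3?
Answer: -73/51 - I*sqrt(6) ≈ -1.4314 - 2.4495*I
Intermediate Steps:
j(m) = -3
b(I) = sqrt(2)*sqrt(I) (b(I) = sqrt(2*I) = sqrt(2)*sqrt(I))
C(l) = -4/3 + 1/(3*l)
Z(f) = (-17 + f)/(14 + f) (Z(f) = (f - 17)/(f + 14) = (-17 + f)/(14 + f))
Z(C(4)) - b(j(-1)) = (-17 + (1/3)*(1 - 4*4)/4)/(14 + (1/3)*(1 - 4*4)/4) - sqrt(2)*sqrt(-3) = (-17 + (1/3)*(1/4)*(1 - 16))/(14 + (1/3)*(1/4)*(1 - 16)) - sqrt(2)*I*sqrt(3) = (-17 + (1/3)*(1/4)*(-15))/(14 + (1/3)*(1/4)*(-15)) - I*sqrt(6) = (-17 - 5/4)/(14 - 5/4) - I*sqrt(6) = -73/4/(51/4) - I*sqrt(6) = (4/51)*(-73/4) - I*sqrt(6) = -73/51 - I*sqrt(6)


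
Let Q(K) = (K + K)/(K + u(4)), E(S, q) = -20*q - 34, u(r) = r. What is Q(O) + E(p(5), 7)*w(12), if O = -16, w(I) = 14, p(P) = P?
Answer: -7300/3 ≈ -2433.3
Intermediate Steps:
E(S, q) = -34 - 20*q
Q(K) = 2*K/(4 + K) (Q(K) = (K + K)/(K + 4) = (2*K)/(4 + K) = 2*K/(4 + K))
Q(O) + E(p(5), 7)*w(12) = 2*(-16)/(4 - 16) + (-34 - 20*7)*14 = 2*(-16)/(-12) + (-34 - 140)*14 = 2*(-16)*(-1/12) - 174*14 = 8/3 - 2436 = -7300/3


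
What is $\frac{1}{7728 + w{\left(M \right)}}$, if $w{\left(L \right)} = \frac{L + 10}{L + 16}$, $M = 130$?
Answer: $\frac{73}{564214} \approx 0.00012938$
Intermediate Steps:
$w{\left(L \right)} = \frac{10 + L}{16 + L}$
$\frac{1}{7728 + w{\left(M \right)}} = \frac{1}{7728 + \frac{10 + 130}{16 + 130}} = \frac{1}{7728 + \frac{1}{146} \cdot 140} = \frac{1}{7728 + \frac{70}{73}} = \frac{1}{\frac{564214}{73}} = \frac{73}{564214}$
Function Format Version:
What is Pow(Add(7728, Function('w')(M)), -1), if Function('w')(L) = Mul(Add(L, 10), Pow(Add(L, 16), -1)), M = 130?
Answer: Rational(73, 564214) ≈ 0.00012938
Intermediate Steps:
Function('w')(L) = Mul(Pow(Add(16, L), -1), Add(10, L)) (Function('w')(L) = Mul(Add(10, L), Pow(Add(16, L), -1)) = Mul(Pow(Add(16, L), -1), Add(10, L)))
Pow(Add(7728, Function('w')(M)), -1) = Pow(Add(7728, Mul(Pow(Add(16, 130), -1), Add(10, 130))), -1) = Pow(Add(7728, Mul(Pow(146, -1), 140)), -1) = Pow(Add(7728, Mul(Rational(1, 146), 140)), -1) = Pow(Add(7728, Rational(70, 73)), -1) = Pow(Rational(564214, 73), -1) = Rational(73, 564214)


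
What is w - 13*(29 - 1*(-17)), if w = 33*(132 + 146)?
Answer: 8576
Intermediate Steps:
w = 9174 (w = 33*278 = 9174)
w - 13*(29 - 1*(-17)) = 9174 - 13*(29 - 1*(-17)) = 9174 - 13*(29 + 17) = 9174 - 13*46 = 9174 - 1*598 = 9174 - 598 = 8576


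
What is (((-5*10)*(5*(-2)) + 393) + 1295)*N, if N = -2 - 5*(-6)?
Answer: 61264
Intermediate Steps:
N = 28 (N = -2 + 30 = 28)
(((-5*10)*(5*(-2)) + 393) + 1295)*N = (((-5*10)*(5*(-2)) + 393) + 1295)*28 = ((-50*(-10) + 393) + 1295)*28 = ((500 + 393) + 1295)*28 = (893 + 1295)*28 = 2188*28 = 61264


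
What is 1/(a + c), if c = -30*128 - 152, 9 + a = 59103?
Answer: 1/55102 ≈ 1.8148e-5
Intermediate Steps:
a = 59094 (a = -9 + 59103 = 59094)
c = -3992 (c = -3840 - 152 = -3992)
1/(a + c) = 1/(59094 - 3992) = 1/55102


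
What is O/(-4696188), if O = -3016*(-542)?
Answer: -408668/1174047 ≈ -0.34808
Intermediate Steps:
O = 1634672
O/(-4696188) = 1634672/(-4696188) = 1634672*(-1/4696188) = -408668/1174047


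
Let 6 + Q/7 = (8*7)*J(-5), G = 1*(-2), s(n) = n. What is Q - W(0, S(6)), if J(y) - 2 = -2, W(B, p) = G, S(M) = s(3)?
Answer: -40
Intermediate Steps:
S(M) = 3
G = -2
W(B, p) = -2
J(y) = 0 (J(y) = 2 - 2 = 0)
Q = -42 (Q = -42 + 7*((8*7)*0) = -42 + 7*(56*0) = -42 + 7*0 = -42 + 0 = -42)
Q - W(0, S(6)) = -42 - 1*(-2) = -42 + 2 = -40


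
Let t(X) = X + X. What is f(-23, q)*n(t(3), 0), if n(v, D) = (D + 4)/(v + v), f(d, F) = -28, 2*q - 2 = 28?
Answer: -28/3 ≈ -9.3333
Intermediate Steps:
q = 15 (q = 1 + (1/2)*28 = 1 + 14 = 15)
t(X) = 2*X
n(v, D) = (4 + D)/(2*v) (n(v, D) = (4 + D)/((2*v)) = (4 + D)*(1/(2*v)) = (4 + D)/(2*v))
f(-23, q)*n(t(3), 0) = -14*(4 + 0)/(2*3) = -14*4/6 = -28*1/3 = -28/3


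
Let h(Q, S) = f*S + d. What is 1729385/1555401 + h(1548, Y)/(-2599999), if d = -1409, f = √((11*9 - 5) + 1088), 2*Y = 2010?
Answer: 4498590830624/4044041044599 - 1005*√1182/2599999 ≈ 1.0991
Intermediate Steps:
Y = 1005 (Y = (½)*2010 = 1005)
f = √1182 (f = √((99 - 5) + 1088) = √(94 + 1088) = √1182 ≈ 34.380)
h(Q, S) = -1409 + S*√1182 (h(Q, S) = √1182*S - 1409 = S*√1182 - 1409 = -1409 + S*√1182)
1729385/1555401 + h(1548, Y)/(-2599999) = 1729385/1555401 + (-1409 + 1005*√1182)/(-2599999) = 1729385*(1/1555401) + (-1409 + 1005*√1182)*(-1/2599999) = 1729385/1555401 + (1409/2599999 - 1005*√1182/2599999) = 4498590830624/4044041044599 - 1005*√1182/2599999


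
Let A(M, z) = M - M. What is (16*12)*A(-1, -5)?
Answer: 0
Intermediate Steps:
A(M, z) = 0
(16*12)*A(-1, -5) = (16*12)*0 = 192*0 = 0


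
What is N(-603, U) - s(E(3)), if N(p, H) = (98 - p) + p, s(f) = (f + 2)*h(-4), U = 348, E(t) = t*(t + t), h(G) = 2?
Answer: 58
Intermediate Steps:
E(t) = 2*t² (E(t) = t*(2*t) = 2*t²)
s(f) = 4 + 2*f (s(f) = (f + 2)*2 = (2 + f)*2 = 4 + 2*f)
N(p, H) = 98
N(-603, U) - s(E(3)) = 98 - (4 + 2*(2*3²)) = 98 - (4 + 2*(2*9)) = 98 - (4 + 2*18) = 98 - (4 + 36) = 98 - 1*40 = 98 - 40 = 58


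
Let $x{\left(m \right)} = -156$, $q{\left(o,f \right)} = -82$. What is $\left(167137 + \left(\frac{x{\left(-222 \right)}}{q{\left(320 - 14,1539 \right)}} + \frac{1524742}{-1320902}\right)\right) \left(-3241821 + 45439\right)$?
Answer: $- \frac{14466307144435009388}{27078491} \approx -5.3424 \cdot 10^{11}$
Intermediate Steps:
$\left(167137 + \left(\frac{x{\left(-222 \right)}}{q{\left(320 - 14,1539 \right)}} + \frac{1524742}{-1320902}\right)\right) \left(-3241821 + 45439\right) = \left(167137 + \left(- \frac{156}{-82} + \frac{1524742}{-1320902}\right)\right) \left(-3241821 + 45439\right) = \left(167137 + \left(\left(-156\right) \left(- \frac{1}{82}\right) + 1524742 \left(- \frac{1}{1320902}\right)\right)\right) \left(-3196382\right) = \left(167137 + \left(\frac{78}{41} - \frac{762371}{660451}\right)\right) \left(-3196382\right) = \left(167137 + \frac{20257967}{27078491}\right) \left(-3196382\right) = \frac{4525838008234}{27078491} \left(-3196382\right) = - \frac{14466307144435009388}{27078491}$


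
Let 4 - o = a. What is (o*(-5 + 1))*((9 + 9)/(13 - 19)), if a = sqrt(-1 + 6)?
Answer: 48 - 12*sqrt(5) ≈ 21.167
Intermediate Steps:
a = sqrt(5) ≈ 2.2361
o = 4 - sqrt(5) ≈ 1.7639
(o*(-5 + 1))*((9 + 9)/(13 - 19)) = ((4 - sqrt(5))*(-5 + 1))*((9 + 9)/(13 - 19)) = ((4 - sqrt(5))*(-4))*(18/(-6)) = (-16 + 4*sqrt(5))*(18*(-1/6)) = (-16 + 4*sqrt(5))*(-3) = 48 - 12*sqrt(5)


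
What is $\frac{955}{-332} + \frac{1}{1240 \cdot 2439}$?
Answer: $- \frac{722065867}{251021880} \approx -2.8765$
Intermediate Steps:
$\frac{955}{-332} + \frac{1}{1240 \cdot 2439} = 955 \left(- \frac{1}{332}\right) + \frac{1}{1240} \cdot \frac{1}{2439} = - \frac{955}{332} + \frac{1}{3024360} = - \frac{722065867}{251021880}$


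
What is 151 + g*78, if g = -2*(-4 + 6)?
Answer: -161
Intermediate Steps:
g = -4 (g = -2*2 = -4)
151 + g*78 = 151 - 4*78 = 151 - 312 = -161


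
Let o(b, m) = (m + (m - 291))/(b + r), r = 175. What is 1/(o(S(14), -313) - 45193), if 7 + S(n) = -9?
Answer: -159/7186604 ≈ -2.2124e-5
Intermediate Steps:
S(n) = -16 (S(n) = -7 - 9 = -16)
o(b, m) = (-291 + 2*m)/(175 + b) (o(b, m) = (m + (m - 291))/(b + 175) = (m + (-291 + m))/(175 + b) = (-291 + 2*m)/(175 + b))
1/(o(S(14), -313) - 45193) = 1/((-291 + 2*(-313))/(175 - 16) - 45193) = 1/((-291 - 626)/159 - 45193) = 1/((1/159)*(-917) - 45193) = 1/(-917/159 - 45193) = 1/(-7186604/159) = -159/7186604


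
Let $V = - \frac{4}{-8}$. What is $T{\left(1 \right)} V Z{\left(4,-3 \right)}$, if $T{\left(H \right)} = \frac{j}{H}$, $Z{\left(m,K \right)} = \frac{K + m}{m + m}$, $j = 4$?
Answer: $\frac{1}{4} \approx 0.25$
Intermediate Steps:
$Z{\left(m,K \right)} = \frac{K + m}{2 m}$
$T{\left(H \right)} = \frac{4}{H}$
$V = \frac{1}{2}$ ($V = \left(-4\right) \left(- \frac{1}{8}\right) = \frac{1}{2} \approx 0.5$)
$T{\left(1 \right)} V Z{\left(4,-3 \right)} = \frac{4}{1} \cdot \frac{1}{2} \frac{-3 + 4}{2 \cdot 4} = 4 \cdot 1 \cdot \frac{1}{2} \cdot \frac{1}{2} \cdot \frac{1}{4} \cdot 1 = 4 \cdot \frac{1}{2} \cdot \frac{1}{8} = 2 \cdot \frac{1}{8} = \frac{1}{4}$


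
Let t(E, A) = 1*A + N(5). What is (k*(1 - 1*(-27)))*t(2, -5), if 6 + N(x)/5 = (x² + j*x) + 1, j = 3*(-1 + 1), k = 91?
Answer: 242060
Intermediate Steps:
j = 0 (j = 3*0 = 0)
N(x) = -25 + 5*x² (N(x) = -30 + 5*((x² + 0*x) + 1) = -30 + 5*((x² + 0) + 1) = -30 + 5*(x² + 1) = -30 + 5*(1 + x²) = -30 + (5 + 5*x²) = -25 + 5*x²)
t(E, A) = 100 + A (t(E, A) = 1*A + (-25 + 5*5²) = A + (-25 + 5*25) = A + (-25 + 125) = A + 100 = 100 + A)
(k*(1 - 1*(-27)))*t(2, -5) = (91*(1 - 1*(-27)))*(100 - 5) = (91*(1 + 27))*95 = (91*28)*95 = 2548*95 = 242060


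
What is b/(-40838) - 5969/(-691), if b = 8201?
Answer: 238095131/28219058 ≈ 8.4374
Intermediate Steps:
b/(-40838) - 5969/(-691) = 8201/(-40838) - 5969/(-691) = 8201*(-1/40838) - 5969*(-1/691) = -8201/40838 + 5969/691 = 238095131/28219058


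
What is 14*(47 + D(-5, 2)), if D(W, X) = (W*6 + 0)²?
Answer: 13258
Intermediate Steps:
D(W, X) = 36*W² (D(W, X) = (6*W + 0)² = (6*W)² = 36*W²)
14*(47 + D(-5, 2)) = 14*(47 + 36*(-5)²) = 14*(47 + 36*25) = 14*(47 + 900) = 14*947 = 13258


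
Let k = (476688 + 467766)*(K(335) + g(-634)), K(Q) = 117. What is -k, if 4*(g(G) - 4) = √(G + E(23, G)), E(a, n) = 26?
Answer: -114278934 - 944454*I*√38 ≈ -1.1428e+8 - 5.822e+6*I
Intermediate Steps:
g(G) = 4 + √(26 + G)/4 (g(G) = 4 + √(G + 26)/4 = 4 + √(26 + G)/4)
k = 114278934 + 944454*I*√38 (k = (476688 + 467766)*(117 + (4 + √(26 - 634)/4)) = 944454*(117 + (4 + √(-608)/4)) = 944454*(117 + (4 + (4*I*√38)/4)) = 944454*(117 + (4 + I*√38)) = 944454*(121 + I*√38) = 114278934 + 944454*I*√38 ≈ 1.1428e+8 + 5.822e+6*I)
-k = -(114278934 + 944454*I*√38) = -114278934 - 944454*I*√38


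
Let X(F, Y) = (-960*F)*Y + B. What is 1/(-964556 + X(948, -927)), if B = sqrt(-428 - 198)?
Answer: 421339802/355054457498798721 - I*sqrt(626)/710108914997597442 ≈ 1.1867e-9 - 3.5234e-17*I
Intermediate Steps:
B = I*sqrt(626) (B = sqrt(-626) = I*sqrt(626) ≈ 25.02*I)
X(F, Y) = I*sqrt(626) - 960*F*Y (X(F, Y) = (-960*F)*Y + I*sqrt(626) = -960*F*Y + I*sqrt(626) = I*sqrt(626) - 960*F*Y)
1/(-964556 + X(948, -927)) = 1/(-964556 + (I*sqrt(626) - 960*948*(-927))) = 1/(-964556 + (I*sqrt(626) + 843644160)) = 1/(-964556 + (843644160 + I*sqrt(626))) = 1/(842679604 + I*sqrt(626))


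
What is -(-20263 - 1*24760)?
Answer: 45023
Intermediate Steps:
-(-20263 - 1*24760) = -(-20263 - 24760) = -1*(-45023) = 45023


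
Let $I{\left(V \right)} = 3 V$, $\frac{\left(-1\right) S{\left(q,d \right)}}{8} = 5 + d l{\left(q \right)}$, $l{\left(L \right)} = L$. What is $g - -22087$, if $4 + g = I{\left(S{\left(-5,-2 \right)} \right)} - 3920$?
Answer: $17803$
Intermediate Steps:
$S{\left(q,d \right)} = -40 - 8 d q$ ($S{\left(q,d \right)} = - 8 \left(5 + d q\right) = -40 - 8 d q$)
$g = -4284$ ($g = -4 + \left(3 \left(-40 - \left(-16\right) \left(-5\right)\right) - 3920\right) = -4 - \left(3920 - 3 \left(-40 - 80\right)\right) = -4 + \left(3 \left(-120\right) - 3920\right) = -4 - 4280 = -4284$)
$g - -22087 = -4284 - -22087 = -4284 + 22087 = 17803$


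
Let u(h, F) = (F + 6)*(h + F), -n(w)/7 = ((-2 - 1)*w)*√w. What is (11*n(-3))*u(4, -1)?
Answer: -10395*I*√3 ≈ -18005.0*I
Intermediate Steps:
n(w) = 21*w^(3/2) (n(w) = -7*(-2 - 1)*w*√w = -7*(-3*w)*√w = -(-21)*w^(3/2) = 21*w^(3/2))
u(h, F) = (6 + F)*(F + h)
(11*n(-3))*u(4, -1) = (11*(21*(-3)^(3/2)))*((-1)² + 6*(-1) + 6*4 - 1*4) = (11*(21*(-3*I*√3)))*(1 - 6 + 24 - 4) = (11*(-63*I*√3))*15 = -693*I*√3*15 = -10395*I*√3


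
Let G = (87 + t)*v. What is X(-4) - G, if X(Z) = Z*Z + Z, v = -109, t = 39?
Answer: 13746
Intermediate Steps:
X(Z) = Z + Z**2 (X(Z) = Z**2 + Z = Z + Z**2)
G = -13734 (G = (87 + 39)*(-109) = 126*(-109) = -13734)
X(-4) - G = -4*(1 - 4) - 1*(-13734) = -4*(-3) + 13734 = 12 + 13734 = 13746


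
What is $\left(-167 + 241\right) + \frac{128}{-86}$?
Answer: $\frac{3118}{43} \approx 72.512$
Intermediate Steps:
$\left(-167 + 241\right) + \frac{128}{-86} = 74 + 128 \left(- \frac{1}{86}\right) = 74 - \frac{64}{43} = \frac{3118}{43}$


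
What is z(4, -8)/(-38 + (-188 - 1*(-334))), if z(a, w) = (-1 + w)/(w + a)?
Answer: 1/48 ≈ 0.020833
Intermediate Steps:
z(a, w) = (-1 + w)/(a + w)
z(4, -8)/(-38 + (-188 - 1*(-334))) = ((-1 - 8)/(4 - 8))/(-38 + (-188 - 1*(-334))) = (-9/(-4))/(-38 + (-188 + 334)) = (-¼*(-9))/(-38 + 146) = (9/4)/108 = (9/4)*(1/108) = 1/48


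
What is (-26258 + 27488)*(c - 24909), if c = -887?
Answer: -31729080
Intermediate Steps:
(-26258 + 27488)*(c - 24909) = (-26258 + 27488)*(-887 - 24909) = 1230*(-25796) = -31729080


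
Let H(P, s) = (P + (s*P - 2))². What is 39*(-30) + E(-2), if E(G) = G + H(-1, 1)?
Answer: -1156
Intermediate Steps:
H(P, s) = (-2 + P + P*s)² (H(P, s) = (P + (P*s - 2))² = (P + (-2 + P*s))² = (-2 + P + P*s)²)
E(G) = 16 + G (E(G) = G + (-2 - 1 - 1*1)² = G + (-2 - 1 - 1)² = G + (-4)² = G + 16 = 16 + G)
39*(-30) + E(-2) = 39*(-30) + (16 - 2) = -1170 + 14 = -1156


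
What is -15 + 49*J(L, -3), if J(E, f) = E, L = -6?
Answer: -309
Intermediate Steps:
-15 + 49*J(L, -3) = -15 + 49*(-6) = -15 - 294 = -309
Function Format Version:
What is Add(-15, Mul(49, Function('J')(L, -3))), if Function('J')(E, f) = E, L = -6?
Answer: -309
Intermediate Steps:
Add(-15, Mul(49, Function('J')(L, -3))) = Add(-15, Mul(49, -6)) = Add(-15, -294) = -309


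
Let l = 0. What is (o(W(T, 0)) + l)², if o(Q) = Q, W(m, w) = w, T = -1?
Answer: 0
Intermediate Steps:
(o(W(T, 0)) + l)² = (0 + 0)² = 0² = 0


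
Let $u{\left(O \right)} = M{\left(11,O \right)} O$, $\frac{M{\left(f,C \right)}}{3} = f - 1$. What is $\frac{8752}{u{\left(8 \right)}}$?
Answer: $\frac{547}{15} \approx 36.467$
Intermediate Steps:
$M{\left(f,C \right)} = -3 + 3 f$ ($M{\left(f,C \right)} = 3 \left(f - 1\right) = 3 \left(-1 + f\right) = -3 + 3 f$)
$u{\left(O \right)} = 30 O$ ($u{\left(O \right)} = \left(-3 + 3 \cdot 11\right) O = \left(-3 + 33\right) O = 30 O$)
$\frac{8752}{u{\left(8 \right)}} = \frac{8752}{30 \cdot 8} = \frac{8752}{240} = 8752 \cdot \frac{1}{240} = \frac{547}{15}$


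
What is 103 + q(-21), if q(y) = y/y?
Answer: 104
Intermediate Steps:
q(y) = 1
103 + q(-21) = 103 + 1 = 104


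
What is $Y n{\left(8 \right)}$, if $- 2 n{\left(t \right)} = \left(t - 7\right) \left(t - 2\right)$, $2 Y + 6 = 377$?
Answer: $- \frac{1113}{2} \approx -556.5$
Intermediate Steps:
$Y = \frac{371}{2}$ ($Y = -3 + \frac{1}{2} \cdot 377 = -3 + \frac{377}{2} = \frac{371}{2} \approx 185.5$)
$n{\left(t \right)} = - \frac{\left(-7 + t\right) \left(-2 + t\right)}{2}$ ($n{\left(t \right)} = - \frac{\left(t - 7\right) \left(t - 2\right)}{2} = - \frac{\left(-7 + t\right) \left(-2 + t\right)}{2}$)
$Y n{\left(8 \right)} = \frac{371 \left(-7 - \frac{8^{2}}{2} + \frac{9}{2} \cdot 8\right)}{2} = \frac{371 \left(-7 - 32 + 36\right)}{2} = \frac{371}{2} \left(-3\right) = - \frac{1113}{2}$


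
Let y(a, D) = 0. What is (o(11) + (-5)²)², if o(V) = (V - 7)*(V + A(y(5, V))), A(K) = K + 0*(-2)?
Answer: 4761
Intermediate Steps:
A(K) = K (A(K) = K + 0 = K)
o(V) = V*(-7 + V) (o(V) = (V - 7)*(V + 0) = (-7 + V)*V = V*(-7 + V))
(o(11) + (-5)²)² = (11*(-7 + 11) + (-5)²)² = (11*4 + 25)² = (44 + 25)² = 69² = 4761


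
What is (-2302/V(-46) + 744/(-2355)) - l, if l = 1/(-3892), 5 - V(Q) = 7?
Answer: 3515593789/3055220 ≈ 1150.7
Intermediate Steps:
V(Q) = -2 (V(Q) = 5 - 1*7 = 5 - 7 = -2)
l = -1/3892 ≈ -0.00025694
(-2302/V(-46) + 744/(-2355)) - l = (-2302/(-2) + 744/(-2355)) - 1*(-1/3892) = (-2302*(-½) + 744*(-1/2355)) + 1/3892 = (1151 - 248/785) + 1/3892 = 903287/785 + 1/3892 = 3515593789/3055220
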